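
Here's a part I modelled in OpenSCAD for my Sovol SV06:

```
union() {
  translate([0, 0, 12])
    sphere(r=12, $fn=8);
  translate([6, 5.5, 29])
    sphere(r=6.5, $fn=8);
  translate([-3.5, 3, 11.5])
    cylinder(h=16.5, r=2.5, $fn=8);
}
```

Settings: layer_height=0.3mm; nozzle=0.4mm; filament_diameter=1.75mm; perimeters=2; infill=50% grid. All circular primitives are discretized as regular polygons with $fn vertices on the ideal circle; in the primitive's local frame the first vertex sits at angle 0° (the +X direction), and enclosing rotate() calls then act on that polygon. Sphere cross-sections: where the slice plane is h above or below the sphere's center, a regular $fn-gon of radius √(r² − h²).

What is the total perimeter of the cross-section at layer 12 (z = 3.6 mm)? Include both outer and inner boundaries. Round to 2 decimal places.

52.47 mm

At z = 3.6 mm: the r=12 sphere slices to a regular 8-gon of circumradius 8.570 (√(r²−h²) with h=8.4 from center) (perimeter = 2·8·8.570·sin(180°/8) = 52.47 mm); the sphere at (6, 5.5) is not intersected at this z (|z−center|=25.400 > r=6.5); the cylinder at (-3.5, 3) is not intersected at this z (z outside [11.5, 28]); Taking the union: only the r=12 sphere is present, so the union is just that shape — boundary = 52.47 mm. Overall, the cross-section is a single solid region. Total boundary length (outer) = 52.47 mm.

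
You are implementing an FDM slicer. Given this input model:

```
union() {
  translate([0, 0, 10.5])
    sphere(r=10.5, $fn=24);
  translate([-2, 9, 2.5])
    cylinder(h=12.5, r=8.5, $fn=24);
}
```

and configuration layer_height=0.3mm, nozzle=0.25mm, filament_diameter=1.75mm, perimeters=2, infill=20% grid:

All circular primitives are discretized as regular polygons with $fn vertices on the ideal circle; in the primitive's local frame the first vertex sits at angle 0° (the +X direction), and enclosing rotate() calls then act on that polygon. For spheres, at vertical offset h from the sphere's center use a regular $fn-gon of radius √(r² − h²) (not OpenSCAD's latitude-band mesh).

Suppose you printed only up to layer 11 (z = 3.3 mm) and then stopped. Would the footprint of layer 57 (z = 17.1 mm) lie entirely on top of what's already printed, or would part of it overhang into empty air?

part overhangs

Compare the two slices. At z = 3.3: the r=10.5 sphere contributes a regular 24-gon of circumradius √(10.5²−7.2²) = 7.643 (area = (24/2)·7.643²·sin(360°/24) = 181.41 mm²); the r=8.5 cylinder at (-2, 9) contributes a regular 24-gon of circumradius 8.5 (area = (24/2)·8.500²·sin(360°/24) = 224.40 mm²); Taking the union: the regions partially overlap — summed areas 405.81 mm² minus the doubly-counted overlap 62.79 mm² gives 343.02 mm² — area = 343.02 mm². At z = 17.1: the sphere: section is a regular 24-gon, circumradius = √(r²−h²) = √(10.5²−6.6²) = 8.166 (area = (24/2)·8.166²·sin(360°/24) = 207.13 mm²); the cylinder at (-2, 9) is absent (z outside [2.5, 15]); Combining (union): only the r=10.5 sphere is present, so the union is just that shape — area = 207.13 mm². Checking containment: at z = 17.1 the cross-section extends beyond the z = 3.3 cross-section by about 17.36 mm².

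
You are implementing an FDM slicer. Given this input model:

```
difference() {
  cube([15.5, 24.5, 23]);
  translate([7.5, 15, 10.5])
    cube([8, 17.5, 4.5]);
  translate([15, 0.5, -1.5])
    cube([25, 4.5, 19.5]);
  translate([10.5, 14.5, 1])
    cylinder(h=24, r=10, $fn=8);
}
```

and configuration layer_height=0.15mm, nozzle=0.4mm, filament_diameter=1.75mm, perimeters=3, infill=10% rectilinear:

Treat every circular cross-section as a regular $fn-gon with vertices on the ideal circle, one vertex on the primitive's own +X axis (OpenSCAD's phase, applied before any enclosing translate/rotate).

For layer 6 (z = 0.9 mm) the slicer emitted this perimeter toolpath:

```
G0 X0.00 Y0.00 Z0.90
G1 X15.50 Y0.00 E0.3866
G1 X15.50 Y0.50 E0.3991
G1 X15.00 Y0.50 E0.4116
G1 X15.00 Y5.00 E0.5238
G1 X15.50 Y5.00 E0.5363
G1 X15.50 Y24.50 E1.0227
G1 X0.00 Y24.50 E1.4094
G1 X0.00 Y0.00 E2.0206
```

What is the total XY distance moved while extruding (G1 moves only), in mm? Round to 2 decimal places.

Sum the Euclidean lengths of each G1 segment: total = 81.00 mm.

81.00 mm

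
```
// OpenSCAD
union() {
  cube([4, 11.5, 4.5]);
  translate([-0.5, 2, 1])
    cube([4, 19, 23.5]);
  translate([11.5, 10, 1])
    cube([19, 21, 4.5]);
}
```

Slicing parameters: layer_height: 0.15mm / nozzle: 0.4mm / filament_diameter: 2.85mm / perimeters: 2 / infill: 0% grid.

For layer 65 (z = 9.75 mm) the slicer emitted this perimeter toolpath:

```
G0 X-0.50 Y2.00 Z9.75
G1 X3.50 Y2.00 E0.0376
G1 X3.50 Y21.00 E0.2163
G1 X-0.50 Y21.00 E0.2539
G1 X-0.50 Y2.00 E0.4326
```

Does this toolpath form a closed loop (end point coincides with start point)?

yes

Start point (G0): (-0.50, 2.00). End point (last G1): the path returns to the start — closed.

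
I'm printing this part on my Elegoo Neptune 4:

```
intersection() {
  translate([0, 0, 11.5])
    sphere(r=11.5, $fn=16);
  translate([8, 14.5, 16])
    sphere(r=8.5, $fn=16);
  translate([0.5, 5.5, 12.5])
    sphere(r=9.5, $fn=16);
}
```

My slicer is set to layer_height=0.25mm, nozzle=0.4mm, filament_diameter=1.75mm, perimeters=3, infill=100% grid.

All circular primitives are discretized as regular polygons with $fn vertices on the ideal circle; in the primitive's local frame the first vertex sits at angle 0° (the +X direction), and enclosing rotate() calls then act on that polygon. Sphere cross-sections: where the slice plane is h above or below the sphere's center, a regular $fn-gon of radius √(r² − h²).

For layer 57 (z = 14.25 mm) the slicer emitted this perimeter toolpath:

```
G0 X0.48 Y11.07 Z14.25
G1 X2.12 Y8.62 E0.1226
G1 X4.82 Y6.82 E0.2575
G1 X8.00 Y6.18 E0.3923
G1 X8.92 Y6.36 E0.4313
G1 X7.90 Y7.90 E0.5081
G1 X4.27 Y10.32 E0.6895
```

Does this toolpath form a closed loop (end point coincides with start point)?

no

Start point (G0): (0.48, 11.07). End point (last G1): the path does not return to the start — open.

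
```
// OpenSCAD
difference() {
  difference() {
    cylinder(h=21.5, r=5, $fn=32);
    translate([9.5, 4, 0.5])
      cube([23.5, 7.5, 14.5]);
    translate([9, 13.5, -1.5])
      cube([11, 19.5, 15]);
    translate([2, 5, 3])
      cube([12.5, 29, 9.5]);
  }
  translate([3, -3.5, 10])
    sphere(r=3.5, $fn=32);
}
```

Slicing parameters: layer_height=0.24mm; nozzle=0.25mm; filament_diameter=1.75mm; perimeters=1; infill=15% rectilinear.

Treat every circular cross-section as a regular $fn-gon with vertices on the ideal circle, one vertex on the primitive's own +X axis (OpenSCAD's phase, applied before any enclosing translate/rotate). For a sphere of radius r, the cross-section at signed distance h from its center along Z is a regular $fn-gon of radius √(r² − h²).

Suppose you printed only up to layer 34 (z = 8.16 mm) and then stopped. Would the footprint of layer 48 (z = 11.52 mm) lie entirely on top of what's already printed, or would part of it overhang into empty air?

Compare the two slices. At z = 8.16: the r=5 cylinder gives a regular 32-gon of circumradius 5 (constant along its height) (area = (32/2)·5.000²·sin(360°/32) = 78.04 mm²); the cube at (9.5, 4) (footprint 23.5×7.5) is included at this height (area 176.25 mm²); the cube at (9, 13.5) is present — its section is the full 11×19.5 rectangle (area 214.50 mm²); the cube at (2, 5) is present — its section is the full 12.5×29 rectangle (area 362.50 mm²); After the difference (first − rest): starting from the r=5 cylinder (78.04 mm²), the 23.5×7.5 cube at (9.5, 4) misses the remaining region (no effect); the 11×19.5 cube at (9, 13.5) misses the remaining region (no effect); the 12.5×29 cube at (2, 5) misses the remaining region (no effect) — area = 78.04 mm²; the r=3.5 sphere at (3, -3.5) contributes a regular 32-gon of circumradius √(3.5²−1.84²) = 2.977 (area = (32/2)·2.977²·sin(360°/32) = 27.67 mm²); Subtracting the remaining from the first: starting from that combined region (78.04 mm²), the r=3.5 sphere at (3, -3.5) partially overlaps it — only the 14.22 mm² overlap (of its 27.67 mm²) is removed, clipping the outline — area = 63.82 mm². At z = 11.52: the r=5 cylinder gives a regular 32-gon of circumradius 5 (constant along its height) (area = (32/2)·5.000²·sin(360°/32) = 78.04 mm²); the 23.5×7.5 cube at (9.5, 4) contributes its full rectangle (area 176.25 mm²); the 11×19.5 cube at (9, 13.5) contributes its full rectangle (area 214.50 mm²); the 12.5×29 cube at (2, 5) contributes its full rectangle (area 362.50 mm²); Taking the first minus the rest: starting from the r=5 cylinder (78.04 mm²), the 23.5×7.5 cube at (9.5, 4) misses the remaining region (no effect); the 11×19.5 cube at (9, 13.5) misses the remaining region (no effect); the 12.5×29 cube at (2, 5) misses the remaining region (no effect) — area = 78.04 mm²; the sphere at (3, -3.5): section is a regular 32-gon, circumradius = √(r²−h²) = √(3.5²−1.52²) = 3.153 (area = (32/2)·3.153²·sin(360°/32) = 31.03 mm²); Subtracting the remaining from the first: starting from the result so far (78.04 mm²), the r=3.5 sphere at (3, -3.5) partially overlaps it — only the 15.68 mm² overlap (of its 31.03 mm²) is removed, clipping the outline — area = 62.36 mm². Checking containment: the cross-section at z = 11.52 is a subset of the cross-section at z = 8.16.

entirely on top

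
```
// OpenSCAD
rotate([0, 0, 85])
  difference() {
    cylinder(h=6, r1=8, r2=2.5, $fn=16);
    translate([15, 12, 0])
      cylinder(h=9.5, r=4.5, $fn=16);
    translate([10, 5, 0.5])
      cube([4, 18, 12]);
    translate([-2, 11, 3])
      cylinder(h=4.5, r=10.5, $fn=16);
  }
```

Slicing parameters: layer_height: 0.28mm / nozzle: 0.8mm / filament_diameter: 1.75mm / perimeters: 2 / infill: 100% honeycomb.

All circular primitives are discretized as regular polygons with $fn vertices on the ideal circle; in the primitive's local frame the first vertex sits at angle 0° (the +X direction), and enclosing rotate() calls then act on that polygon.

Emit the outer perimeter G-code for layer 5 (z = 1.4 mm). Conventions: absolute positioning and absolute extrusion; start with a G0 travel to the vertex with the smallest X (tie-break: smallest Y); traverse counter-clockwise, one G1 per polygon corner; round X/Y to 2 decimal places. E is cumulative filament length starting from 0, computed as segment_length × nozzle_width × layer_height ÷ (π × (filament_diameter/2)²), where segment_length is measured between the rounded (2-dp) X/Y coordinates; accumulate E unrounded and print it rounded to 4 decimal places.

At z = 1.4 mm: the cone: at t=0.233 of its height the radius interpolates to r₁+(r₂−r₁)t = 6.717, giving a regular 16-gon of that circumradius; the r=4.5 cylinder at (15, 12) gives a regular 16-gon of circumradius 4.5 (constant along its height); the 4×18 cube at (10, 5) contributes its full rectangle; the cylinder at (-2, 11) is absent (z outside [3, 7.5]); After the difference (first − rest): starting from the cone, the r=4.5 cylinder at (15, 12) misses the remaining region (no effect); the 4×18 cube at (10, 5) misses the remaining region (no effect) — 1 connected region; (whole slice rotated 85° about Z — lengths, areas and connectivity unchanged). The outline is a single polygon with 16 vertices. Extrusion per mm of travel: 0.8 × 0.28 / (π × 0.875²) = 0.093128. Accumulating E over each segment gives final E = 3.9065.

G0 X-6.69 Y0.59 Z1.40
G1 X-6.41 Y-2.02 E0.2445
G1 X-5.15 Y-4.32 E0.4887
G1 X-3.10 Y-5.96 E0.7332
G1 X-0.59 Y-6.69 E0.9766
G1 X2.02 Y-6.41 E1.2211
G1 X4.32 Y-5.15 E1.4653
G1 X5.96 Y-3.10 E1.7098
G1 X6.69 Y-0.59 E1.9532
G1 X6.41 Y2.02 E2.1977
G1 X5.15 Y4.32 E2.4419
G1 X3.10 Y5.96 E2.6864
G1 X0.59 Y6.69 E2.9298
G1 X-2.02 Y6.41 E3.1743
G1 X-4.32 Y5.15 E3.4185
G1 X-5.96 Y3.10 E3.6630
G1 X-6.69 Y0.59 E3.9065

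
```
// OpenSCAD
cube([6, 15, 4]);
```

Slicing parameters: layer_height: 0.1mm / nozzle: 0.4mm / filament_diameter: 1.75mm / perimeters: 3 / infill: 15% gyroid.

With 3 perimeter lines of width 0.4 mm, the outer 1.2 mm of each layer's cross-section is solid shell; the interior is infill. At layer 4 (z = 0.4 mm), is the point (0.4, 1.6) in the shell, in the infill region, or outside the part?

shell

At z = 0.4 mm: the cube (footprint 6×15) is included at this height. Overall, the cross-section is a single solid region. The nearest boundary edge runs (0.00, 15.00)→(0.00, 0.00); distance from the point to it = 0.40 mm. The point is inside the cross-section, 0.40 mm from the nearest boundary — within the 1.2 mm shell band (3 × 0.4).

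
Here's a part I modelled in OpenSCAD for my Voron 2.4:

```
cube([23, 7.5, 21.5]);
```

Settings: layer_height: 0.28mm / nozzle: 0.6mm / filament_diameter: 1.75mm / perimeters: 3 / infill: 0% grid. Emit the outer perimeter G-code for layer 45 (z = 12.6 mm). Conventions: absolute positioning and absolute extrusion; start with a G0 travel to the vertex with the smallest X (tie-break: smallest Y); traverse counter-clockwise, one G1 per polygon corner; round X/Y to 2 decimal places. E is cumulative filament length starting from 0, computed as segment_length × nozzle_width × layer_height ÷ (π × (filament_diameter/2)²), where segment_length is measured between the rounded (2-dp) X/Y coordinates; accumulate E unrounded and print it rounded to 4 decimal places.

G0 X0.00 Y0.00 Z12.60
G1 X23.00 Y0.00 E1.6065
G1 X23.00 Y7.50 E2.1303
G1 X0.00 Y7.50 E3.7368
G1 X0.00 Y0.00 E4.2606

At z = 12.6 mm: the 23×7.5 cube contributes its full rectangle. The outline is a single polygon with 4 vertices. Extrusion per mm of travel: 0.6 × 0.28 / (π × 0.875²) = 0.069846. Accumulating E over each segment gives final E = 4.2606.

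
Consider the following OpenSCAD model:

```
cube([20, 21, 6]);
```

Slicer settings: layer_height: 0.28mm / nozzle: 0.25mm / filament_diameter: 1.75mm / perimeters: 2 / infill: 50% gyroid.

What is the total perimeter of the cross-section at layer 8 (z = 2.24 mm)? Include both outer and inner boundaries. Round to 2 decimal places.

At z = 2.24 mm: the cube is present — its section is the full 20×21 rectangle (perimeter 82.00 mm). Overall, the cross-section is a single solid region. Total boundary length (outer) = 82.00 mm.

82.00 mm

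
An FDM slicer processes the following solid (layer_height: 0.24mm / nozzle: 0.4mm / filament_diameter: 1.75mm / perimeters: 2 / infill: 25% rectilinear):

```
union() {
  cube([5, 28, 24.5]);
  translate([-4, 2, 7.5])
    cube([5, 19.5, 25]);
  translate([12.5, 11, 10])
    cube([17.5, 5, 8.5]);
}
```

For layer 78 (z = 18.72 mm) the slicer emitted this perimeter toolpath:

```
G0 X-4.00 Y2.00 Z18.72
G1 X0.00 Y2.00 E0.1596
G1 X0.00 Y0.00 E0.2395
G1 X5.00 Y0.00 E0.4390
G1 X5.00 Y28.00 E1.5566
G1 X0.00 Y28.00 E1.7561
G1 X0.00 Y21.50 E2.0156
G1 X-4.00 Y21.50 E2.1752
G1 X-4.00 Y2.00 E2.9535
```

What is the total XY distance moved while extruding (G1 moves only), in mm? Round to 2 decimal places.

Sum the Euclidean lengths of each G1 segment: total = 74.00 mm.

74.00 mm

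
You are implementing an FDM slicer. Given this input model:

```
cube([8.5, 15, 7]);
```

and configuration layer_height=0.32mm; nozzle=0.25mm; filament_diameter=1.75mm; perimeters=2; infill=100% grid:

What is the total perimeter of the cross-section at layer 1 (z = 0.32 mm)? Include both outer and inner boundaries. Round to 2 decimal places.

47.00 mm

At z = 0.32 mm: the 8.5×15 cube contributes its full rectangle (perimeter 47.00 mm). Overall, the cross-section is a single solid region. Total boundary length (outer) = 47.00 mm.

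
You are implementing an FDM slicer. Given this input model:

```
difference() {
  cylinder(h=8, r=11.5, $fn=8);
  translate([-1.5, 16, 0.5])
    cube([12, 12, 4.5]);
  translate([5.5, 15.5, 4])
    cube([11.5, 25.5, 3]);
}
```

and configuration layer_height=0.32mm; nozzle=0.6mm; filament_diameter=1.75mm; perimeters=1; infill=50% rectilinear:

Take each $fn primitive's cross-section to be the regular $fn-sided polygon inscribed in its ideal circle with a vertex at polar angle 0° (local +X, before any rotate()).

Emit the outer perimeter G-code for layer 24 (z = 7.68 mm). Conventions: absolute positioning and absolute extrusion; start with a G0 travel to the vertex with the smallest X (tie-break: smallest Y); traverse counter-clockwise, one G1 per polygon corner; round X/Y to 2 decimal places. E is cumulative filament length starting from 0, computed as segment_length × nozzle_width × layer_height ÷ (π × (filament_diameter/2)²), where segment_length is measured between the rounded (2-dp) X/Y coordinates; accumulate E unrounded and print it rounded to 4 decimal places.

At z = 7.68 mm: the cylinder: section is a regular 8-gon, circumradius r=11.5; the cube at (-1.5, 16) is absent (z outside [0.5, 5]); the cube at (5.5, 15.5) does not reach this height (z outside [4, 7]); Taking the first minus the rest: none of the subtracted shapes is present at this height, so the r=11.5 cylinder is unchanged — 1 connected region. The outline is a single polygon with 8 vertices. Extrusion per mm of travel: 0.6 × 0.32 / (π × 0.875²) = 0.079824. Accumulating E over each segment gives final E = 5.6201.

G0 X-11.50 Y0.00 Z7.68
G1 X-8.13 Y-8.13 E0.7025
G1 X0.00 Y-11.50 E1.4050
G1 X8.13 Y-8.13 E2.1075
G1 X11.50 Y0.00 E2.8101
G1 X8.13 Y8.13 E3.5126
G1 X0.00 Y11.50 E4.2151
G1 X-8.13 Y8.13 E4.9176
G1 X-11.50 Y0.00 E5.6201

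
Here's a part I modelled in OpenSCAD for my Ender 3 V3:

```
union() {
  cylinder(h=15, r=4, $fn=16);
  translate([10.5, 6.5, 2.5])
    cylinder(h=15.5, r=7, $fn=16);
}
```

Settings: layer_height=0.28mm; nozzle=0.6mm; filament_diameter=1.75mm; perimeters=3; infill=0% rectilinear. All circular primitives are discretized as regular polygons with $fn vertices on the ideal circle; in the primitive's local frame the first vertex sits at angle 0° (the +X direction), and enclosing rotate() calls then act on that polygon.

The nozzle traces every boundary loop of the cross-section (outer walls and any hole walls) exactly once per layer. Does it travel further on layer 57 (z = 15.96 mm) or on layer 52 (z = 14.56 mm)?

layer 52 (z = 14.56 mm)

Layer 57 (z = 15.96): the cylinder is absent (z outside [0, 15]); the cylinder at (10.5, 6.5): section is a regular 16-gon, circumradius r=7 (perimeter = 2·16·7.000·sin(180°/16) = 43.70 mm); Combining (union): only the r=7 cylinder at (10.5, 6.5) is present, so the union is just that shape — boundary = 43.70 mm. So its perimeter = 43.70 mm. Layer 52 (z = 14.56): the r=4 cylinder gives a regular 16-gon of circumradius 4 (constant along its height) (perimeter = 2·16·4.000·sin(180°/16) = 24.97 mm); the r=7 cylinder at (10.5, 6.5) gives a regular 16-gon of circumradius 7 (constant along its height) (perimeter = 2·16·7.000·sin(180°/16) = 43.70 mm); Merging all regions: the 2 present regions are separate (no shared area or edge), so areas and boundary lengths simply add and each stays a separate island — boundary = 68.67 mm. So its perimeter = 68.67 mm. Layer 52 is larger (68.67 vs 43.70 mm).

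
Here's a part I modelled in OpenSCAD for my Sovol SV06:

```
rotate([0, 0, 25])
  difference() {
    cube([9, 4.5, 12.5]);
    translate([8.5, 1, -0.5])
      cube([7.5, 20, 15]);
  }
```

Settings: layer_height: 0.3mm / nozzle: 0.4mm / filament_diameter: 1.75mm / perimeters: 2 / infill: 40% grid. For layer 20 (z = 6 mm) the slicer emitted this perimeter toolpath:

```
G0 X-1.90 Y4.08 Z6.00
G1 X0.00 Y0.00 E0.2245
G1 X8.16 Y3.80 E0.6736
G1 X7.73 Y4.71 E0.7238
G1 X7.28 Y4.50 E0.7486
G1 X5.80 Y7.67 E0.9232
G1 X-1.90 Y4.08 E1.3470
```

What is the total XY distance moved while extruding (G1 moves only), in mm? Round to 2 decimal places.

Sum the Euclidean lengths of each G1 segment: total = 27.00 mm.

27.00 mm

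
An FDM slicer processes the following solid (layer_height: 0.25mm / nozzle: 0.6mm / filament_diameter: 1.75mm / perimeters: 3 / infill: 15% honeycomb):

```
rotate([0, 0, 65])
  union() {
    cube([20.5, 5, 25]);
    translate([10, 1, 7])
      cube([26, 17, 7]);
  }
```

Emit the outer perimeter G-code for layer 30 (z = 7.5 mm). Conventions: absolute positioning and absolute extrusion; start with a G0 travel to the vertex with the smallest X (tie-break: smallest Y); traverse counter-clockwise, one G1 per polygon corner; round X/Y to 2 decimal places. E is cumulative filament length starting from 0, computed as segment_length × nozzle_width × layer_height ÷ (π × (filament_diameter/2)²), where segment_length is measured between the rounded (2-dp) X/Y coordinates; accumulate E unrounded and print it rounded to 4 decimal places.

At z = 7.5 mm: the cube (footprint 20.5×5) is included at this height; the cube at (10, 1) (footprint 26×17) is included at this height; Taking the union: the regions partially overlap (shared area 42.00 mm²), so overlapping operands fuse into one piece — 1 connected region; (whole slice rotated 65° about Z — lengths, areas and connectivity unchanged). The outline is a single polygon with 8 vertices. Extrusion per mm of travel: 0.6 × 0.25 / (π × 0.875²) = 0.062363. Accumulating E over each segment gives final E = 6.7345.

G0 X-12.09 Y16.67 Z7.50
G1 X-0.31 Y11.18 E0.8105
G1 X-4.53 Y2.11 E1.4344
G1 X0.00 Y0.00 E1.7460
G1 X8.66 Y18.58 E3.0244
G1 X7.76 Y19.00 E3.0863
G1 X14.31 Y33.05 E4.0530
G1 X-1.10 Y40.23 E5.1133
G1 X-12.09 Y16.67 E6.7345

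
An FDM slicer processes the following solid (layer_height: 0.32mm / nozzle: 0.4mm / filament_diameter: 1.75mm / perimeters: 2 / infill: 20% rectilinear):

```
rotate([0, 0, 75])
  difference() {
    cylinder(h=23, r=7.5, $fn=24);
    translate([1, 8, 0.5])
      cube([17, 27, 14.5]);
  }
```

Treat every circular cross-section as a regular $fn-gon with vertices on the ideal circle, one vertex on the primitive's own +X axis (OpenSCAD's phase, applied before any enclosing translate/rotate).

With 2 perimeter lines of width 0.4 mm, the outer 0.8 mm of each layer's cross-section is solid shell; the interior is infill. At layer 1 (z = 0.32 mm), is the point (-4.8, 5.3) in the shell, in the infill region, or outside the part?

At z = 0.32 mm: the r=7.5 cylinder gives a regular 24-gon of circumradius 7.5 (constant along its height); the cube at (1, 8) does not reach this height (z outside [0.5, 15]); Subtracting the remaining from the first: none of the subtracted shapes is present at this height, so the r=7.5 cylinder is unchanged — 1 connected region; (whole slice rotated 75° about Z — lengths, areas and connectivity unchanged). Overall, the cross-section is a single solid region. Undo the 75° rotation: the query point maps to (3.877, 6.008) in the un-rotated model frame. The nearest boundary edge runs (5.30, 5.30)→(3.75, 6.50); distance from the point to it = 0.31 mm. The point is inside the cross-section, 0.31 mm from the nearest boundary — within the 0.8 mm shell band (2 × 0.4).

shell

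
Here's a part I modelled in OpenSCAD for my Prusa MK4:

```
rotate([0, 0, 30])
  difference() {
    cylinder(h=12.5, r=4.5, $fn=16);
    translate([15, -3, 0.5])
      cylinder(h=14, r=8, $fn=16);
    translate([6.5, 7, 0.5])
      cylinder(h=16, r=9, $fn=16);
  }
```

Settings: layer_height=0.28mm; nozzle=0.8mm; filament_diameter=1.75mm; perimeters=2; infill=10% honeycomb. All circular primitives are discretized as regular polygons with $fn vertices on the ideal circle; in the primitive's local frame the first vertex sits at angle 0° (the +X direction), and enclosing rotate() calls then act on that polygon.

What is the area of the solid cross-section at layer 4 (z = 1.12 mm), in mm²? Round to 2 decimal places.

At z = 1.12 mm: the cylinder: section is a regular 16-gon, circumradius r=4.5 (area = (16/2)·4.500²·sin(360°/16) = 61.99 mm²); the r=8 cylinder at (15, -3) contributes a regular 16-gon of circumradius 8 (area = (16/2)·8.000²·sin(360°/16) = 195.93 mm²); the cylinder at (6.5, 7): section is a regular 16-gon, circumradius r=9 (area = (16/2)·9.000²·sin(360°/16) = 247.98 mm²); Subtracting the remaining from the first: starting from the r=4.5 cylinder (61.99 mm²), the r=8 cylinder at (15, -3) misses the remaining region (no effect); the r=9 cylinder at (6.5, 7) partially overlaps it — only the 22.12 mm² overlap (of its 247.98 mm²) is removed, clipping the outline — area = 39.87 mm²; (rotated 30° about Z; rotation is an isometry so areas/perimeters/island counts are preserved). Overall, the cross-section is a single solid region. Net area = 39.87 mm².

39.87 mm²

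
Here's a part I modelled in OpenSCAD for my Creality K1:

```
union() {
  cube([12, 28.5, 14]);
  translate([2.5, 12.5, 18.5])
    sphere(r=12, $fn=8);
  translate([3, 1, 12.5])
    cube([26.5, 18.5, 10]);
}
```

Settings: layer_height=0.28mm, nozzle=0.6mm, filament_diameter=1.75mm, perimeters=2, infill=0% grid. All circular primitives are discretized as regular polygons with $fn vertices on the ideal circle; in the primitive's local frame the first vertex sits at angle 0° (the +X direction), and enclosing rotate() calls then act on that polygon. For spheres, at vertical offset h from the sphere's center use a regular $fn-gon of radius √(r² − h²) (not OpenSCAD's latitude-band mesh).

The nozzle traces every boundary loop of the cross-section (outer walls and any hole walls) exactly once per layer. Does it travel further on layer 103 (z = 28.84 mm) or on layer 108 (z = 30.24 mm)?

layer 103 (z = 28.84 mm)

Layer 103 (z = 28.84): the cube does not reach this height (z outside [0, 14]); the r=12 sphere at (2.5, 12.5) slices to a regular 8-gon of circumradius 6.090 (√(r²−h²) with h=10.34 from center) (perimeter = 2·8·6.090·sin(180°/8) = 37.29 mm); the cube at (3, 1) is absent (z outside [12.5, 22.5]); Merging all regions: only the r=12 sphere at (2.5, 12.5) is present, so the union is just that shape — boundary = 37.29 mm. So its perimeter = 37.29 mm. Layer 108 (z = 30.24): the cube is absent (z outside [0, 14]); the r=12 sphere at (2.5, 12.5) contributes a regular 8-gon of circumradius √(12²−11.74²) = 2.484 (perimeter = 2·8·2.484·sin(180°/8) = 15.21 mm); the cube at (3, 1) is not intersected at this z (z outside [12.5, 22.5]); Combining (union): only the r=12 sphere at (2.5, 12.5) is present, so the union is just that shape — boundary = 15.21 mm. So its perimeter = 15.21 mm. Layer 103 is larger (37.29 vs 15.21 mm).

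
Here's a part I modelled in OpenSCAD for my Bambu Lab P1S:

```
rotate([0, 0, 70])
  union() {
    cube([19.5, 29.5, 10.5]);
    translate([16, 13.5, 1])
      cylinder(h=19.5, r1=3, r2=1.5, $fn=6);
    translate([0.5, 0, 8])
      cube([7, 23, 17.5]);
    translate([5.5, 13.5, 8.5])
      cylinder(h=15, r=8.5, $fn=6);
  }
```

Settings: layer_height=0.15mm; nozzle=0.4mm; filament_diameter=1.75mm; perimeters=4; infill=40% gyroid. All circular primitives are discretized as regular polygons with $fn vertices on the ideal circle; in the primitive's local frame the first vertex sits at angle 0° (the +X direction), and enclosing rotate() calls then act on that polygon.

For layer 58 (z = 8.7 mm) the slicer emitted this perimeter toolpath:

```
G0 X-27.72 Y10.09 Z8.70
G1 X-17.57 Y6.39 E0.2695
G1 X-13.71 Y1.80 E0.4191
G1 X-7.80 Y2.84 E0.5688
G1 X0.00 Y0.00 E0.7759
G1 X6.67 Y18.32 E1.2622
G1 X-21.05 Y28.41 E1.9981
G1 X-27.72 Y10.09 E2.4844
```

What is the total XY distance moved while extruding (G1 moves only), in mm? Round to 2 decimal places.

Sum the Euclidean lengths of each G1 segment: total = 99.59 mm.

99.59 mm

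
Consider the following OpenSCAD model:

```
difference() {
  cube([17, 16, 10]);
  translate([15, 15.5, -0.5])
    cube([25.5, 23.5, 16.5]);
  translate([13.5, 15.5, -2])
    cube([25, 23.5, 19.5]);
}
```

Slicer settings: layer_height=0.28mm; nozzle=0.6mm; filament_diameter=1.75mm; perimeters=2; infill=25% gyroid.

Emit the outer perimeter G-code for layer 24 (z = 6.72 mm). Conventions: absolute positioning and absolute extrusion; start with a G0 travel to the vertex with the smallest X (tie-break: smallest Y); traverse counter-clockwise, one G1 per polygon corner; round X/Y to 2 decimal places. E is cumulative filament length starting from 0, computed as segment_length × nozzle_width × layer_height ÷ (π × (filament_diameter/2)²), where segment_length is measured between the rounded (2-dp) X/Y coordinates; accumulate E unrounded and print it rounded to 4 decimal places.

At z = 6.72 mm: the cube (footprint 17×16) is included at this height; the cube at (15, 15.5) (footprint 25.5×23.5) is included at this height; the cube at (13.5, 15.5) (footprint 25×23.5) is included at this height; Taking the first minus the rest: starting from the 17×16 cube, the 25.5×23.5 cube at (15, 15.5) partially overlaps it — only the 1.00 mm² overlap (of its 599.25 mm²) is removed, clipping the outline; the 25×23.5 cube at (13.5, 15.5) partially overlaps it — only the 0.75 mm² overlap (of its 587.50 mm²) is removed, clipping the outline — 1 connected region. The outline is a single polygon with 6 vertices. Extrusion per mm of travel: 0.6 × 0.28 / (π × 0.875²) = 0.069846. Accumulating E over each segment gives final E = 4.6099.

G0 X0.00 Y0.00 Z6.72
G1 X17.00 Y0.00 E1.1874
G1 X17.00 Y15.50 E2.2700
G1 X13.50 Y15.50 E2.5145
G1 X13.50 Y16.00 E2.5494
G1 X0.00 Y16.00 E3.4923
G1 X0.00 Y0.00 E4.6099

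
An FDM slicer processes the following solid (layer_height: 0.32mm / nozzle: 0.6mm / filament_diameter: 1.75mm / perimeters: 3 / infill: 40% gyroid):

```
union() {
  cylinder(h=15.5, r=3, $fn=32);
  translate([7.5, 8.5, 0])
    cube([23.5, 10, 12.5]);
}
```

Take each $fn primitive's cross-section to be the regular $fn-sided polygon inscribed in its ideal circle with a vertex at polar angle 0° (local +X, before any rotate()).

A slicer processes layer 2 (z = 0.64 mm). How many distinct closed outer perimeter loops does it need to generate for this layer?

2

At z = 0.64 mm: the cylinder: section is a regular 32-gon, circumradius r=3; the cube at (7.5, 8.5) is present — its section is the full 23.5×10 rectangle; Merging all regions: the 2 present regions are separate (no shared area or edge), so areas and boundary lengths simply add and each stays a separate island — 2 connected regions. The result has 2 disconnected regions.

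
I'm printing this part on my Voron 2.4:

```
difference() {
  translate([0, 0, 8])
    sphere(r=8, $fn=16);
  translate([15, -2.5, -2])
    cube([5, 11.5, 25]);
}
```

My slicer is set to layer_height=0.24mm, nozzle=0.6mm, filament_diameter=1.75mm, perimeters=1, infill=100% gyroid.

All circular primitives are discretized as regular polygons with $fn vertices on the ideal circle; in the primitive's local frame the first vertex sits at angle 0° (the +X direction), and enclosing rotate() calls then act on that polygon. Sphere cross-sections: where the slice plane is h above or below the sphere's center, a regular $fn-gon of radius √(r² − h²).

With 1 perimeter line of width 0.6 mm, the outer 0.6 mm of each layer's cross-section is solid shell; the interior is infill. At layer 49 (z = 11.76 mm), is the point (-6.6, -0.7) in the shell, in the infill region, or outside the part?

shell

At z = 11.76 mm: the r=8 sphere contributes a regular 16-gon of circumradius √(8²−3.76²) = 7.061; the 5×11.5 cube at (15, -2.5) contributes its full rectangle; After the difference (first − rest): starting from the r=8 sphere, the 5×11.5 cube at (15, -2.5) misses the remaining region (no effect) — 1 connected region. Overall, the cross-section is a single solid region. The nearest boundary edge runs (-6.52, -2.70)→(-7.06, 0.00); distance from the point to it = 0.32 mm. The point is inside the cross-section, 0.32 mm from the nearest boundary — within the 0.6 mm shell band (1 × 0.6).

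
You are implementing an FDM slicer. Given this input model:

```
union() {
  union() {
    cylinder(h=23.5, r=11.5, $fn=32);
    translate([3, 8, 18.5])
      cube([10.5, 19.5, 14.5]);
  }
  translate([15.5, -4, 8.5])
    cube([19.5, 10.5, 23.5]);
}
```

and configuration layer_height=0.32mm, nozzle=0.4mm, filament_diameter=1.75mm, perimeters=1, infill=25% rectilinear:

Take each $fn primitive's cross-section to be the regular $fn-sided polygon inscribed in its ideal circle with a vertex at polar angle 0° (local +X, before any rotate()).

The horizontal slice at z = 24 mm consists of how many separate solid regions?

At z = 24 mm: the cylinder is absent (z outside [0, 23.5]); the 10.5×19.5 cube at (3, 8) contributes its full rectangle; Combining (union): only the 10.5×19.5 cube at (3, 8) is present, so the union is just that shape — 1 connected region; the 19.5×10.5 cube at (15.5, -4) contributes its full rectangle; Combining (union): the 2 present regions are separate (no shared area or edge), so areas and boundary lengths simply add and each stays a separate island — 2 connected regions. The result has 2 disconnected regions.

2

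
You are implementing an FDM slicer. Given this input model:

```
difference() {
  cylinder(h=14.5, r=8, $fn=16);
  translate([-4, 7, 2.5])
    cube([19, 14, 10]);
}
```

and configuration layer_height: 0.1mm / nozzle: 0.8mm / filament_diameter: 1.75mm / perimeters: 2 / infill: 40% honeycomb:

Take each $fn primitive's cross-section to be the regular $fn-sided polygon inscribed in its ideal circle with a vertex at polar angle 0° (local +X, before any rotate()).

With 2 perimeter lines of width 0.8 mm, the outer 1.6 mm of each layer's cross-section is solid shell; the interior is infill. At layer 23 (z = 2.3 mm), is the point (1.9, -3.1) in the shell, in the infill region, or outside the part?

infill

At z = 2.3 mm: the r=8 cylinder gives a regular 16-gon of circumradius 8 (constant along its height); the cube at (-4, 7) does not reach this height (z outside [2.5, 12.5]); After the difference (first − rest): none of the subtracted shapes is present at this height, so the r=8 cylinder is unchanged — 1 connected region. Overall, the cross-section is a single solid region. The nearest boundary edge runs (3.06, -7.39)→(5.66, -5.66); distance from the point to it = 4.21 mm. The point is inside the cross-section and 4.21 mm from the nearest boundary — more than the 1.6 mm shell width (2 × 0.8), so it's in the infill interior.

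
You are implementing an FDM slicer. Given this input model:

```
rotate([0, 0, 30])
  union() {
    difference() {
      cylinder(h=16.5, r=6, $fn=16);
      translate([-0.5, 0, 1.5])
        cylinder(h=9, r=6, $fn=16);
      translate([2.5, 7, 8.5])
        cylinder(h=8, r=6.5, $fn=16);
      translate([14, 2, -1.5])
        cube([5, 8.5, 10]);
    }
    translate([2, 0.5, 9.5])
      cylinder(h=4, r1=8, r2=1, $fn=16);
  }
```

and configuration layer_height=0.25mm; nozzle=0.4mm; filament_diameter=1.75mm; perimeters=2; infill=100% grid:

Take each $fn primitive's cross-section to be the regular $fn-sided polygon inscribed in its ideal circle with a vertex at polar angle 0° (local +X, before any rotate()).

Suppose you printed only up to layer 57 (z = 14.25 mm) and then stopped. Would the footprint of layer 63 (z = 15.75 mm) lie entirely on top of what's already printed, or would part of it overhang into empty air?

Compare the two slices. At z = 14.25: the r=6 cylinder gives a regular 16-gon of circumradius 6 (constant along its height) (area = (16/2)·6.000²·sin(360°/16) = 110.21 mm²); the cylinder at (-0.5, 0) does not reach this height (z outside [1.5, 10.5]); the r=6.5 cylinder at (2.5, 7) gives a regular 16-gon of circumradius 6.5 (constant along its height) (area = (16/2)·6.500²·sin(360°/16) = 129.35 mm²); the cube at (14, 2) does not reach this height (z outside [-1.5, 8.5]); After the difference (first − rest): starting from the r=6 cylinder (110.21 mm²), the r=6.5 cylinder at (2.5, 7) partially overlaps it — only the 33.75 mm² overlap (of its 129.35 mm²) is removed, clipping the outline — area = 76.47 mm²; the cone at (2, 0.5) does not reach this height (z outside [9.5, 13.5]); Taking the union: only the result so far is present, so the union is just that shape — area = 76.47 mm²; (whole slice rotated 30° about Z — lengths, areas and connectivity unchanged). At z = 15.75: the r=6 cylinder contributes a regular 16-gon of circumradius 6 (area = (16/2)·6.000²·sin(360°/16) = 110.21 mm²); the cylinder at (-0.5, 0) is not intersected at this z (z outside [1.5, 10.5]); the cylinder at (2.5, 7): section is a regular 16-gon, circumradius r=6.5 (area = (16/2)·6.500²·sin(360°/16) = 129.35 mm²); the cube at (14, 2) is not intersected at this z (z outside [-1.5, 8.5]); Taking the first minus the rest: starting from the r=6 cylinder (110.21 mm²), the r=6.5 cylinder at (2.5, 7) partially overlaps it — only the 33.75 mm² overlap (of its 129.35 mm²) is removed, clipping the outline — area = 76.47 mm²; the cone at (2, 0.5) is not intersected at this z (z outside [9.5, 13.5]); Taking the union: only the result so far is present, so the union is just that shape — area = 76.47 mm²; (rotated 30° about Z; rotation is an isometry so areas/perimeters/island counts are preserved). Checking containment: the cross-section at z = 15.75 is a subset of the cross-section at z = 14.25.

entirely on top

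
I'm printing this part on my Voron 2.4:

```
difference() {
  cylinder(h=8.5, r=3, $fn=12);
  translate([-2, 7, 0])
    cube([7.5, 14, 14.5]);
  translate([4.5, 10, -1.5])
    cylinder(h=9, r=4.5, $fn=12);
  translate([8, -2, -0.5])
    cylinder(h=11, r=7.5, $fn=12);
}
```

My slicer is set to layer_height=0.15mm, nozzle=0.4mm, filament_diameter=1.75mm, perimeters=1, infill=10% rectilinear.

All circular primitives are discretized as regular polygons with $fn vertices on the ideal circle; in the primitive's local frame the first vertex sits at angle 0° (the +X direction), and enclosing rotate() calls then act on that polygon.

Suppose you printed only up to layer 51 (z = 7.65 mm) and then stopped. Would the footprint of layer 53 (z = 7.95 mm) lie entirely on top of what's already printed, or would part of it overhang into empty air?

entirely on top

Compare the two slices. At z = 7.65: the cylinder: section is a regular 12-gon, circumradius r=3 (area = (12/2)·3.000²·sin(360°/12) = 27.00 mm²); the cube at (-2, 7) (footprint 7.5×14) is included at this height (area 105.00 mm²); the cylinder at (4.5, 10) does not reach this height (z outside [-1.5, 7.5]); the r=7.5 cylinder at (8, -2) contributes a regular 12-gon of circumradius 7.5 (area = (12/2)·7.500²·sin(360°/12) = 168.75 mm²); Subtracting the remaining from the first: starting from the r=3 cylinder (27.00 mm²), the 7.5×14 cube at (-2, 7) misses the remaining region (no effect); the r=7.5 cylinder at (8, -2) partially overlaps it — only the 7.43 mm² overlap (of its 168.75 mm²) is removed, clipping the outline — area = 19.57 mm². At z = 7.95: the r=3 cylinder gives a regular 12-gon of circumradius 3 (constant along its height) (area = (12/2)·3.000²·sin(360°/12) = 27.00 mm²); the cube at (-2, 7) is present — its section is the full 7.5×14 rectangle (area 105.00 mm²); the cylinder at (4.5, 10) is not intersected at this z (z outside [-1.5, 7.5]); the r=7.5 cylinder at (8, -2) contributes a regular 12-gon of circumradius 7.5 (area = (12/2)·7.500²·sin(360°/12) = 168.75 mm²); Taking the first minus the rest: starting from the r=3 cylinder (27.00 mm²), the 7.5×14 cube at (-2, 7) misses the remaining region (no effect); the r=7.5 cylinder at (8, -2) partially overlaps it — only the 7.43 mm² overlap (of its 168.75 mm²) is removed, clipping the outline — area = 19.57 mm². Checking containment: the cross-section at z = 7.95 is a subset of the cross-section at z = 7.65.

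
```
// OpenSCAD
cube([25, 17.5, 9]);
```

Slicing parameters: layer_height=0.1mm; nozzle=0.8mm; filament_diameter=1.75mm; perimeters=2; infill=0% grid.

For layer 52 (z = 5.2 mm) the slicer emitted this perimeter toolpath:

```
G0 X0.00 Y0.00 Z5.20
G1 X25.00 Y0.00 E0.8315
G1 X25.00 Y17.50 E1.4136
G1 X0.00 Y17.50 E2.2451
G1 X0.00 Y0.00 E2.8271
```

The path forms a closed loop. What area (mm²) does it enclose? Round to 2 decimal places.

Apply the shoelace formula to the sequence of (X, Y) vertices; enclosed area = 437.50 mm².

437.50 mm²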